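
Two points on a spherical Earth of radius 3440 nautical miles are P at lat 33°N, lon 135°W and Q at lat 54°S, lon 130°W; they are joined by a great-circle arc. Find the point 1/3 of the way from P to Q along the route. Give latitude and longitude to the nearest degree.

≈ lat 4°N, lon 134°W

From cos δ = sin φ₁ sin φ₂ + cos φ₁ cos φ₂ cos Δλ, the central angle is δ ≈ 1.520 rad (87.1°).
Interpolate at f = 1/3 with slerp weights a = sin((1−f)δ)/sin δ ≈ 0.850, b = sin(fδ)/sin δ ≈ 0.486.
p = a·p₁ + b·p₂ ≈ (-0.688, -0.723, 0.070); φ = arcsin(p_z) ≈ 3.99°, λ = atan2(p_y, p_x) ≈ -133.57°.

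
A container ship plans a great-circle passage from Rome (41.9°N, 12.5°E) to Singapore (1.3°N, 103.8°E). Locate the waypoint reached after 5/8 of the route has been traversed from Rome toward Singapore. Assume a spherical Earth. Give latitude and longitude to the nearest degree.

≈ 23°N, 77°E

Write both endpoints as unit vectors p₁, p₂ with components (cos φ cos λ, cos φ sin λ, sin φ).
The central angle between the endpoints is δ = arccos(p₁·p₂) ≈ 1.573 rad (90.1°).
Interpolate at f = 5/8 with slerp weights a = sin((1−f)δ)/sin δ ≈ 0.556, b = sin(fδ)/sin δ ≈ 0.832.
p = a·p₁ + b·p₂ ≈ (0.206, 0.897, 0.390); φ = arcsin(p_z) ≈ 22.97°, λ = atan2(p_y, p_x) ≈ 77.09°.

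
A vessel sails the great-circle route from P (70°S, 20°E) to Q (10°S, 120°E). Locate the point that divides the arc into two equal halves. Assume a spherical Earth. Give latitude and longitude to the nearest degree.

≈ (49°S, 100°E)

The haversine formula gives a central angle δ ≈ 1.466 rad (84.0°) between the endpoints.
Interpolate at f = 1/2 with slerp weights a = sin((1−f)δ)/sin δ ≈ 0.673, b = sin(fδ)/sin δ ≈ 0.673.
p = a·p₁ + b·p₂ ≈ (-0.115, 0.652, -0.749); φ = arcsin(p_z) ≈ -48.51°, λ = atan2(p_y, p_x) ≈ 100.00°.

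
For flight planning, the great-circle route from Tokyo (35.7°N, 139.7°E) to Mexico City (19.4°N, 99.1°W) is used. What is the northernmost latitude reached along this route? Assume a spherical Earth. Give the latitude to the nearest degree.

The great circle lies in the plane with unit normal n̂ = (p₁ × p₂)/|p₁ × p₂|.
Here n̂_z ≈ +0.669; the vertex latitude is φ_max = arccos|n̂_z| ≈ 48.0°.
Check via Clairaut: cos φ_max = |cos φ₁| · sin C = cos(35.7°)·sin(55.5°) ≈ 0.669, again giving ≈ 48.0°.

≈ 48°N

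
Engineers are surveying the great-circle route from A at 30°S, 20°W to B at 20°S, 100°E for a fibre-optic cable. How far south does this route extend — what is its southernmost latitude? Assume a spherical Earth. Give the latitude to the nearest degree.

The great circle lies in the plane with unit normal n̂ = (p₁ × p₂)/|p₁ × p₂|.
Here n̂_z ≈ +0.725; the vertex latitude is φ_max = arccos|n̂_z| ≈ 43.5°.

≈ 44°S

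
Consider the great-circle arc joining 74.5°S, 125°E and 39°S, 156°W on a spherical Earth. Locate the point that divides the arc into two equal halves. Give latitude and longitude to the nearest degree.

Convert each endpoint to a unit vector on the sphere (x = cos φ cos λ, y = cos φ sin λ, z = sin φ).
The central angle between the endpoints is δ = arccos(p₁·p₂) ≈ 0.868 rad (49.8°).
Interpolate at f = 1/2 with slerp weights a = sin((1−f)δ)/sin δ ≈ 0.551, b = sin(fδ)/sin δ ≈ 0.551.
p = a·p₁ + b·p₂ ≈ (-0.476, -0.054, -0.878); φ = arcsin(p_z) ≈ -61.39°, λ = atan2(p_y, p_x) ≈ -173.58°.

≈ 61°S, 174°W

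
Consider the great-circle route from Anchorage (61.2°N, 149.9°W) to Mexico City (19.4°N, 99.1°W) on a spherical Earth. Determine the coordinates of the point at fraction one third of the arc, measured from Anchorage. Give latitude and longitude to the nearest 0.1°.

≈ 49.9°N, 124.1°W

Convert each endpoint to a unit vector on the sphere (x = cos φ cos λ, y = cos φ sin λ, z = sin φ).
The central angle between the endpoints is δ = arccos(p₁·p₂) ≈ 0.954 rad (54.7°).
Interpolate at f = 1/3 with slerp weights a = sin((1−f)δ)/sin δ ≈ 0.728, b = sin(fδ)/sin δ ≈ 0.383.
p = a·p₁ + b·p₂ ≈ (-0.361, -0.533, 0.765); φ = arcsin(p_z) ≈ 49.95°, λ = atan2(p_y, p_x) ≈ -124.09°.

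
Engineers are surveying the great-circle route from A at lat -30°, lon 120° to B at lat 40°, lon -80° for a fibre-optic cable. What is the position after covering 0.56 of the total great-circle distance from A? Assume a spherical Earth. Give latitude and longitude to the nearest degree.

≈ lat 31°, lon -170°

From cos δ = sin φ₁ sin φ₂ + cos φ₁ cos φ₂ cos Δλ, the central angle is δ ≈ 2.808 rad (160.9°).
Interpolate at f = 0.56 with slerp weights a = sin((1−f)δ)/sin δ ≈ 2.882, b = sin(fδ)/sin δ ≈ 3.052.
p = a·p₁ + b·p₂ ≈ (-0.842, -0.141, 0.521); φ = arcsin(p_z) ≈ 31.39°, λ = atan2(p_y, p_x) ≈ -170.49°.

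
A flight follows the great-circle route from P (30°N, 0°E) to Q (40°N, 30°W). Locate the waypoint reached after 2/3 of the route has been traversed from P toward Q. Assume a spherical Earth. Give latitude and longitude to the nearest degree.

Convert each endpoint to a unit vector on the sphere (x = cos φ cos λ, y = cos φ sin λ, z = sin φ).
The central angle between the endpoints is δ = arccos(p₁·p₂) ≈ 0.460 rad (26.4°).
Interpolate at f = 2/3 with slerp weights a = sin((1−f)δ)/sin δ ≈ 0.344, b = sin(fδ)/sin δ ≈ 0.680.
p = a·p₁ + b·p₂ ≈ (0.749, -0.260, 0.609); φ = arcsin(p_z) ≈ 37.53°, λ = atan2(p_y, p_x) ≈ -19.17°.

≈ (38°N, 19°W)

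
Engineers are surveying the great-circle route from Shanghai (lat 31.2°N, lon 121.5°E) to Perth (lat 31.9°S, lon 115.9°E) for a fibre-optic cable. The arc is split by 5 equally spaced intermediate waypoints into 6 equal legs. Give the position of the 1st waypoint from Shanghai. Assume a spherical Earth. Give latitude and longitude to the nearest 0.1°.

Write both endpoints as unit vectors p₁, p₂ with components (cos φ cos λ, cos φ sin λ, sin φ).
The central angle between the endpoints is δ = arccos(p₁·p₂) ≈ 1.105 rad (63.3°).
Interpolate at f = 1/6 with slerp weights a = sin((1−f)δ)/sin δ ≈ 0.891, b = sin(fδ)/sin δ ≈ 0.205.
p = a·p₁ + b·p₂ ≈ (-0.474, 0.806, 0.353); φ = arcsin(p_z) ≈ 20.69°, λ = atan2(p_y, p_x) ≈ 120.46°.

≈ lat 20.7°N, lon 120.5°E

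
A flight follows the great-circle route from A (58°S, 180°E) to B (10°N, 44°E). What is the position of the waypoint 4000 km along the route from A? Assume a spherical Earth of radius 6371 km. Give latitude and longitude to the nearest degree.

Write both endpoints as unit vectors p₁, p₂ with components (cos φ cos λ, cos φ sin λ, sin φ).
The central angle between the endpoints is δ = arccos(p₁·p₂) ≈ 2.121 rad (121.5°). The total great-circle distance is δ·R ≈ 2.121 × 6371 ≈ 13511 km, so the target fraction is f = 4000/13511 ≈ 0.296.
Interpolate at f ≈ 0.296 with slerp weights a = sin((1−f)δ)/sin δ ≈ 1.169, b = sin(fδ)/sin δ ≈ 0.689.
p = a·p₁ + b·p₂ ≈ (-0.132, 0.471, -0.872); φ = arcsin(p_z) ≈ -60.70°, λ = atan2(p_y, p_x) ≈ 105.60°.

≈ (61°S, 106°E)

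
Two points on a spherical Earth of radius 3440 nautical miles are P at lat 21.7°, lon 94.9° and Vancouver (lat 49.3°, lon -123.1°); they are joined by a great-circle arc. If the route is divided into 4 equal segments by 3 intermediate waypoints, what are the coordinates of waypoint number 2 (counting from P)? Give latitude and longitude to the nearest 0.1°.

From cos δ = sin φ₁ sin φ₂ + cos φ₁ cos φ₂ cos Δλ, the central angle is δ ≈ 1.769 rad (101.4°).
Interpolate at f = 2/4 with slerp weights a = sin((1−f)δ)/sin δ ≈ 0.789, b = sin(fδ)/sin δ ≈ 0.789.
p = a·p₁ + b·p₂ ≈ (-0.344, 0.299, 0.890); φ = arcsin(p_z) ≈ 62.88°, λ = atan2(p_y, p_x) ≈ 138.93°.

≈ lat 62.9°, lon 138.9°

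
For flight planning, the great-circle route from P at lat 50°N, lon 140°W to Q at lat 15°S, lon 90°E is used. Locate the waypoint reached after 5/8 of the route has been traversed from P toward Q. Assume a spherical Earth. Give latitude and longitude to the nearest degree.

≈ lat 23°N, lon 119°E

Write both endpoints as unit vectors p₁, p₂ with components (cos φ cos λ, cos φ sin λ, sin φ).
The central angle between the endpoints is δ = arccos(p₁·p₂) ≈ 2.211 rad (126.7°).
Interpolate at f = 5/8 with slerp weights a = sin((1−f)δ)/sin δ ≈ 0.919, b = sin(fδ)/sin δ ≈ 1.225.
p = a·p₁ + b·p₂ ≈ (-0.453, 0.803, 0.387); φ = arcsin(p_z) ≈ 22.79°, λ = atan2(p_y, p_x) ≈ 119.41°.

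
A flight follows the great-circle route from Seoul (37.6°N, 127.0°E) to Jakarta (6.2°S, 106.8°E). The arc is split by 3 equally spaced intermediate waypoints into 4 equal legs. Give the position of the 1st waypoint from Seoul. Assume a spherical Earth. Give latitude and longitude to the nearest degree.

≈ (27°N, 121°E)

Write both endpoints as unit vectors p₁, p₂ with components (cos φ cos λ, cos φ sin λ, sin φ).
The central angle between the endpoints is δ = arccos(p₁·p₂) ≈ 0.832 rad (47.7°).
Interpolate at f = 1/4 with slerp weights a = sin((1−f)δ)/sin δ ≈ 0.790, b = sin(fδ)/sin δ ≈ 0.279.
p = a·p₁ + b·p₂ ≈ (-0.457, 0.766, 0.452); φ = arcsin(p_z) ≈ 26.88°, λ = atan2(p_y, p_x) ≈ 120.83°.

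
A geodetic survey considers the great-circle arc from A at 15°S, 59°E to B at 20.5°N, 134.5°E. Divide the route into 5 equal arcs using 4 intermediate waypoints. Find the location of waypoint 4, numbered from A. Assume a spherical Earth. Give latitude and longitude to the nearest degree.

The haversine formula gives a central angle δ ≈ 1.434 rad (82.2°) between the endpoints.
Interpolate at f = 4/5 with slerp weights a = sin((1−f)δ)/sin δ ≈ 0.286, b = sin(fδ)/sin δ ≈ 0.920.
p = a·p₁ + b·p₂ ≈ (-0.462, 0.851, 0.248); φ = arcsin(p_z) ≈ 14.38°, λ = atan2(p_y, p_x) ≈ 118.49°.

≈ 14°N, 118°E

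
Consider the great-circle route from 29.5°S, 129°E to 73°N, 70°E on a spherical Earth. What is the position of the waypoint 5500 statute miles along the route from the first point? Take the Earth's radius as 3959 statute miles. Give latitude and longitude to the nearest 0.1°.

Convert each endpoint to a unit vector on the sphere (x = cos φ cos λ, y = cos φ sin λ, z = sin φ).
The central angle between the endpoints is δ = arccos(p₁·p₂) ≈ 1.918 rad (109.9°). The total great-circle distance is δ·R ≈ 1.918 × 3959 ≈ 7592 mi, so the target fraction is f = 5500/7592 ≈ 0.724.
Interpolate at f ≈ 0.724 with slerp weights a = sin((1−f)δ)/sin δ ≈ 0.536, b = sin(fδ)/sin δ ≈ 1.046.
p = a·p₁ + b·p₂ ≈ (-0.189, 0.650, 0.736); φ = arcsin(p_z) ≈ 47.41°, λ = atan2(p_y, p_x) ≈ 106.22°.

≈ 47.4°N, 106.2°E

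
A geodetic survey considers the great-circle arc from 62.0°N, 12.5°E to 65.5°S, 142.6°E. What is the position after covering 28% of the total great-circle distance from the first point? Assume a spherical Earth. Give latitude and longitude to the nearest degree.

≈ 28°N, 55°E

Convert each endpoint to a unit vector on the sphere (x = cos φ cos λ, y = cos φ sin λ, z = sin φ).
The central angle between the endpoints is δ = arccos(p₁·p₂) ≈ 2.762 rad (158.3°).
Interpolate at f = 0.28 with slerp weights a = sin((1−f)δ)/sin δ ≈ 2.467, b = sin(fδ)/sin δ ≈ 1.886.
p = a·p₁ + b·p₂ ≈ (0.510, 0.726, 0.462); φ = arcsin(p_z) ≈ 27.54°, λ = atan2(p_y, p_x) ≈ 54.92°.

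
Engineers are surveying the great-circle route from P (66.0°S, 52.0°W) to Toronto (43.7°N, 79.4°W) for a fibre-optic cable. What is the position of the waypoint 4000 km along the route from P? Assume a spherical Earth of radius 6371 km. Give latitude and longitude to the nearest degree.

≈ (31°S, 66°W)

From cos δ = sin φ₁ sin φ₂ + cos φ₁ cos φ₂ cos Δλ, the central angle is δ ≈ 1.950 rad (111.7°). The total great-circle distance is δ·R ≈ 1.950 × 6371 ≈ 12423 km, so the target fraction is f = 4000/12423 ≈ 0.322.
Interpolate at f ≈ 0.322 with slerp weights a = sin((1−f)δ)/sin δ ≈ 1.043, b = sin(fδ)/sin δ ≈ 0.632.
p = a·p₁ + b·p₂ ≈ (0.345, -0.784, -0.516); φ = arcsin(p_z) ≈ -31.08°, λ = atan2(p_y, p_x) ≈ -66.22°.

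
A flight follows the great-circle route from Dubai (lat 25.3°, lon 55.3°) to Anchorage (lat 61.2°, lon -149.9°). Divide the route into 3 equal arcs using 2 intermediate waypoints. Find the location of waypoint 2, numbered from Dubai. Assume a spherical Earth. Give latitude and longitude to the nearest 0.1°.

≈ lat 78.8°, lon 122.1°

Convert each endpoint to a unit vector on the sphere (x = cos φ cos λ, y = cos φ sin λ, z = sin φ).
The central angle between the endpoints is δ = arccos(p₁·p₂) ≈ 1.590 rad (91.1°).
Interpolate at f = 2/3 with slerp weights a = sin((1−f)δ)/sin δ ≈ 0.506, b = sin(fδ)/sin δ ≈ 0.873.
p = a·p₁ + b·p₂ ≈ (-0.103, 0.165, 0.981); φ = arcsin(p_z) ≈ 78.77°, λ = atan2(p_y, p_x) ≈ 122.07°.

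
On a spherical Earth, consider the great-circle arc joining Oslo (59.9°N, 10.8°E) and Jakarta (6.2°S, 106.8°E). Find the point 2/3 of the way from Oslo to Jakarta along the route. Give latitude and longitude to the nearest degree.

From cos δ = sin φ₁ sin φ₂ + cos φ₁ cos φ₂ cos Δλ, the central angle is δ ≈ 1.717 rad (98.4°).
Interpolate at f = 2/3 with slerp weights a = sin((1−f)δ)/sin δ ≈ 0.547, b = sin(fδ)/sin δ ≈ 0.920.
p = a·p₁ + b·p₂ ≈ (0.005, 0.927, 0.374); φ = arcsin(p_z) ≈ 21.97°, λ = atan2(p_y, p_x) ≈ 89.68°.

≈ 22°N, 90°E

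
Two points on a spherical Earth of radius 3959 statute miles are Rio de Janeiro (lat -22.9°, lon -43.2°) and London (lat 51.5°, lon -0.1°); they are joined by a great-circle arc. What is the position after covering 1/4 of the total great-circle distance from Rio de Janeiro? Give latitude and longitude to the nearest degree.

≈ lat -4°, lon -34°

The haversine formula gives a central angle δ ≈ 1.456 rad (83.4°) between the endpoints.
Interpolate at f = 1/4 with slerp weights a = sin((1−f)δ)/sin δ ≈ 0.894, b = sin(fδ)/sin δ ≈ 0.358.
p = a·p₁ + b·p₂ ≈ (0.823, -0.564, -0.067); φ = arcsin(p_z) ≈ -3.85°, λ = atan2(p_y, p_x) ≈ -34.41°.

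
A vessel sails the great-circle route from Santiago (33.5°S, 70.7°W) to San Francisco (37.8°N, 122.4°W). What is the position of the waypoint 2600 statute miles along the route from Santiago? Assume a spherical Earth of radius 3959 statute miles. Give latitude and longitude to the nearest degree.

≈ (2°S, 93°W)

From cos δ = sin φ₁ sin φ₂ + cos φ₁ cos φ₂ cos Δλ, the central angle is δ ≈ 1.501 rad (86.0°). The total great-circle distance is δ·R ≈ 1.501 × 3959 ≈ 5941 mi, so the target fraction is f = 2600/5941 ≈ 0.438.
Interpolate at f ≈ 0.438 with slerp weights a = sin((1−f)δ)/sin δ ≈ 0.749, b = sin(fδ)/sin δ ≈ 0.612.
p = a·p₁ + b·p₂ ≈ (-0.053, -0.998, -0.038); φ = arcsin(p_z) ≈ -2.20°, λ = atan2(p_y, p_x) ≈ -93.02°.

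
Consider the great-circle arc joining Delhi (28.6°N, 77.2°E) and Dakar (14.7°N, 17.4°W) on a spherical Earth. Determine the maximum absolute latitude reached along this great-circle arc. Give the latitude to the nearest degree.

≈ 32°N

The great circle lies in the plane with unit normal n̂ = (p₁ × p₂)/|p₁ × p₂|.
Here n̂_z ≈ -0.848; the vertex latitude is φ_max = arccos|n̂_z| ≈ 32.0°.
Check via Clairaut: cos φ_max = |cos φ₁| · sin C = cos(28.6°)·sin(74.9°) ≈ 0.848, again giving ≈ 32.0°.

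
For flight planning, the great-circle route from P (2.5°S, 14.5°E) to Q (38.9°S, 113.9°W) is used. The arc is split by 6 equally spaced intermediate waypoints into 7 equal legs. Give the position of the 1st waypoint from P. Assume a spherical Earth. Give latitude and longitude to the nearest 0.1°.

From cos δ = sin φ₁ sin φ₂ + cos φ₁ cos φ₂ cos Δλ, the central angle is δ ≈ 2.044 rad (117.1°).
Interpolate at f = 1/7 with slerp weights a = sin((1−f)δ)/sin δ ≈ 1.105, b = sin(fδ)/sin δ ≈ 0.323.
p = a·p₁ + b·p₂ ≈ (0.967, 0.046, -0.251); φ = arcsin(p_z) ≈ -14.55°, λ = atan2(p_y, p_x) ≈ 2.74°.

≈ (14.6°S, 2.7°E)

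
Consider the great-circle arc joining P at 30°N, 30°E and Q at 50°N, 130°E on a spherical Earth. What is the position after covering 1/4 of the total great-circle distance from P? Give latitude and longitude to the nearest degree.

The haversine formula gives a central angle δ ≈ 1.280 rad (73.4°) between the endpoints.
Interpolate at f = 1/4 with slerp weights a = sin((1−f)δ)/sin δ ≈ 0.855, b = sin(fδ)/sin δ ≈ 0.328.
p = a·p₁ + b·p₂ ≈ (0.506, 0.532, 0.679); φ = arcsin(p_z) ≈ 42.78°, λ = atan2(p_y, p_x) ≈ 46.45°.

≈ 43°N, 46°E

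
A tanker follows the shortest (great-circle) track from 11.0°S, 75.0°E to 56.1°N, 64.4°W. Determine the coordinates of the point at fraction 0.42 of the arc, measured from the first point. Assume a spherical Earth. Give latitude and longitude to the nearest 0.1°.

From cos δ = sin φ₁ sin φ₂ + cos φ₁ cos φ₂ cos Δλ, the central angle is δ ≈ 2.182 rad (125.0°).
Interpolate at f = 0.42 with slerp weights a = sin((1−f)δ)/sin δ ≈ 1.165, b = sin(fδ)/sin δ ≈ 0.969.
p = a·p₁ + b·p₂ ≈ (0.530, 0.617, 0.582); φ = arcsin(p_z) ≈ 35.60°, λ = atan2(p_y, p_x) ≈ 49.37°.

≈ 35.6°N, 49.4°E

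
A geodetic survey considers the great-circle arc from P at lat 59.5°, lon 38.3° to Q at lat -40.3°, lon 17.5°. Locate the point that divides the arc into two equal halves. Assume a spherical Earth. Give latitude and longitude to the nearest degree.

≈ lat 10°, lon 26°

Write both endpoints as unit vectors p₁, p₂ with components (cos φ cos λ, cos φ sin λ, sin φ).
The central angle between the endpoints is δ = arccos(p₁·p₂) ≈ 1.767 rad (101.3°).
Interpolate at f = 1/2 with slerp weights a = sin((1−f)δ)/sin δ ≈ 0.788, b = sin(fδ)/sin δ ≈ 0.788.
p = a·p₁ + b·p₂ ≈ (0.887, 0.429, 0.169); φ = arcsin(p_z) ≈ 9.75°, λ = atan2(p_y, p_x) ≈ 25.79°.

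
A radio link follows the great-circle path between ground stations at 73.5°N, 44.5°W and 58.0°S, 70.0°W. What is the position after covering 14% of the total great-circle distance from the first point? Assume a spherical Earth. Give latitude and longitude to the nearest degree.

≈ 55°N, 55°W

Convert each endpoint to a unit vector on the sphere (x = cos φ cos λ, y = cos φ sin λ, z = sin φ).
The central angle between the endpoints is δ = arccos(p₁·p₂) ≈ 2.315 rad (132.6°).
Interpolate at f = 0.14 with slerp weights a = sin((1−f)δ)/sin δ ≈ 1.241, b = sin(fδ)/sin δ ≈ 0.433.
p = a·p₁ + b·p₂ ≈ (0.330, -0.463, 0.823); φ = arcsin(p_z) ≈ 55.38°, λ = atan2(p_y, p_x) ≈ -54.51°.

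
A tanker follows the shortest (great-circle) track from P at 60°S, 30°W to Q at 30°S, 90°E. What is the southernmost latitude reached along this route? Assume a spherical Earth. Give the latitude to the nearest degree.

≈ 67°S

The great circle lies in the plane with unit normal n̂ = (p₁ × p₂)/|p₁ × p₂|.
Here n̂_z ≈ +0.384; the vertex latitude is φ_max = arccos|n̂_z| ≈ 67.4°.
Check via Clairaut: cos φ_max = |cos φ₁| · sin C = cos(60.0°)·sin(129.8°) ≈ 0.384, again giving ≈ 67.4°.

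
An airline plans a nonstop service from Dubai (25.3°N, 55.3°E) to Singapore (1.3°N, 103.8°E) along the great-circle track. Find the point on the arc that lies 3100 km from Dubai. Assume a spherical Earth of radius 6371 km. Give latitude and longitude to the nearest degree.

Write both endpoints as unit vectors p₁, p₂ with components (cos φ cos λ, cos φ sin λ, sin φ).
The central angle between the endpoints is δ = arccos(p₁·p₂) ≈ 0.916 rad (52.5°). The total great-circle distance is δ·R ≈ 0.916 × 6371 ≈ 5839 km, so the target fraction is f = 3100/5839 ≈ 0.531.
Interpolate at f ≈ 0.531 with slerp weights a = sin((1−f)δ)/sin δ ≈ 0.525, b = sin(fδ)/sin δ ≈ 0.589.
p = a·p₁ + b·p₂ ≈ (0.130, 0.963, 0.238); φ = arcsin(p_z) ≈ 13.76°, λ = atan2(p_y, p_x) ≈ 82.32°.

≈ 14°N, 82°E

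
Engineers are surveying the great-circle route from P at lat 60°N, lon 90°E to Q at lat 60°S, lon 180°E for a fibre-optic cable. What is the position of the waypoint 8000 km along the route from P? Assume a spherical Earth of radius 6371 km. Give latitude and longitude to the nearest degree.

Convert each endpoint to a unit vector on the sphere (x = cos φ cos λ, y = cos φ sin λ, z = sin φ).
The central angle between the endpoints is δ = arccos(p₁·p₂) ≈ 2.419 rad (138.6°). The total great-circle distance is δ·R ≈ 2.419 × 6371 ≈ 15411 km, so the target fraction is f = 8000/15411 ≈ 0.519.
Interpolate at f ≈ 0.519 with slerp weights a = sin((1−f)δ)/sin δ ≈ 1.388, b = sin(fδ)/sin δ ≈ 1.437.
p = a·p₁ + b·p₂ ≈ (-0.719, 0.694, -0.043); φ = arcsin(p_z) ≈ -2.45°, λ = atan2(p_y, p_x) ≈ 136.00°.

≈ lat 2°S, lon 136°E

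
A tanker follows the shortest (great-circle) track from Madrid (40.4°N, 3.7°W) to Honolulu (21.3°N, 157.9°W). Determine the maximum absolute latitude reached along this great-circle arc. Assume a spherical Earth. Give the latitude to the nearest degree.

The great circle lies in the plane with unit normal n̂ = (p₁ × p₂)/|p₁ × p₂|.
Here n̂_z ≈ -0.337; the vertex latitude is φ_max = arccos|n̂_z| ≈ 70.3°.
Check via Clairaut: cos φ_max = |cos φ₁| · sin C = cos(40.4°)·sin(26.3°) ≈ 0.337, again giving ≈ 70.3°.

≈ 70°N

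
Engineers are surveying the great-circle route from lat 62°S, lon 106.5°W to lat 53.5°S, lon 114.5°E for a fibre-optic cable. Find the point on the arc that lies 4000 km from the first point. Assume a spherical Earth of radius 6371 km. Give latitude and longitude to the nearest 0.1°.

Convert each endpoint to a unit vector on the sphere (x = cos φ cos λ, y = cos φ sin λ, z = sin φ).
The central angle between the endpoints is δ = arccos(p₁·p₂) ≈ 1.048 rad (60.1°). The total great-circle distance is δ·R ≈ 1.048 × 6371 ≈ 6679 km, so the target fraction is f = 4000/6679 ≈ 0.599.
Interpolate at f ≈ 0.599 with slerp weights a = sin((1−f)δ)/sin δ ≈ 0.471, b = sin(fδ)/sin δ ≈ 0.678.
p = a·p₁ + b·p₂ ≈ (-0.230, 0.155, -0.961); φ = arcsin(p_z) ≈ -73.90°, λ = atan2(p_y, p_x) ≈ 146.05°.

≈ lat 73.9°S, lon 146.1°E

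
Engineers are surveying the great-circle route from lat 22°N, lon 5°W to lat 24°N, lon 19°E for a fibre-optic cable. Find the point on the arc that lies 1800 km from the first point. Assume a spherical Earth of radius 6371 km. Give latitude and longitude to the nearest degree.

≈ lat 24°N, lon 12°E

The haversine formula gives a central angle δ ≈ 0.387 rad (22.2°) between the endpoints. The total great-circle distance is δ·R ≈ 0.387 × 6371 ≈ 2464 km, so the target fraction is f = 1800/2464 ≈ 0.731.
Interpolate at f ≈ 0.731 with slerp weights a = sin((1−f)δ)/sin δ ≈ 0.276, b = sin(fδ)/sin δ ≈ 0.739.
p = a·p₁ + b·p₂ ≈ (0.893, 0.198, 0.404); φ = arcsin(p_z) ≈ 23.83°, λ = atan2(p_y, p_x) ≈ 12.47°.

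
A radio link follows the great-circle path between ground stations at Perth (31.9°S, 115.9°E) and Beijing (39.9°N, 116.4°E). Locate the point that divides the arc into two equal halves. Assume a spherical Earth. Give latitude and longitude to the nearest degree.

≈ 4°N, 116°E

Convert each endpoint to a unit vector on the sphere (x = cos φ cos λ, y = cos φ sin λ, z = sin φ).
The central angle between the endpoints is δ = arccos(p₁·p₂) ≈ 1.253 rad (71.8°).
Interpolate at f = 1/2 with slerp weights a = sin((1−f)δ)/sin δ ≈ 0.617, b = sin(fδ)/sin δ ≈ 0.617.
p = a·p₁ + b·p₂ ≈ (-0.439, 0.896, 0.070); φ = arcsin(p_z) ≈ 4.00°, λ = atan2(p_y, p_x) ≈ 116.14°.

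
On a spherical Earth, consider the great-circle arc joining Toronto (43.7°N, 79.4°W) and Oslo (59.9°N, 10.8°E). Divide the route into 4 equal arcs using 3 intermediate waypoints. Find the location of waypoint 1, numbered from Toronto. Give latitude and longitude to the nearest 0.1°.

Convert each endpoint to a unit vector on the sphere (x = cos φ cos λ, y = cos φ sin λ, z = sin φ).
The central angle between the endpoints is δ = arccos(p₁·p₂) ≈ 0.932 rad (53.4°).
Interpolate at f = 1/4 with slerp weights a = sin((1−f)δ)/sin δ ≈ 0.801, b = sin(fδ)/sin δ ≈ 0.288.
p = a·p₁ + b·p₂ ≈ (0.248, -0.543, 0.803); φ = arcsin(p_z) ≈ 53.37°, λ = atan2(p_y, p_x) ≈ -65.41°.

≈ 53.4°N, 65.4°W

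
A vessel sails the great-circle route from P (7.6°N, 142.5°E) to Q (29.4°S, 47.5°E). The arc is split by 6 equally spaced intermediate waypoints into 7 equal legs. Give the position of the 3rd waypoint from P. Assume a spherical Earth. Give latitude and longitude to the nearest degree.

≈ (13°S, 106°E)

From cos δ = sin φ₁ sin φ₂ + cos φ₁ cos φ₂ cos Δλ, the central angle is δ ≈ 1.711 rad (98.1°).
Interpolate at f = 3/7 with slerp weights a = sin((1−f)δ)/sin δ ≈ 0.838, b = sin(fδ)/sin δ ≈ 0.676.
p = a·p₁ + b·p₂ ≈ (-0.261, 0.940, -0.221); φ = arcsin(p_z) ≈ -12.78°, λ = atan2(p_y, p_x) ≈ 105.51°.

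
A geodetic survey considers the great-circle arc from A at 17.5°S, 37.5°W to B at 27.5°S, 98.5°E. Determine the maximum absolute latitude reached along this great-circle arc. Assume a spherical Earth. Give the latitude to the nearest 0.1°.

≈ 48.3°S

The great circle lies in the plane with unit normal n̂ = (p₁ × p₂)/|p₁ × p₂|.
Here n̂_z ≈ +0.666; the vertex latitude is φ_max = arccos|n̂_z| ≈ 48.3°.
Check via Clairaut: cos φ_max = |cos φ₁| · sin C = cos(17.5°)·sin(135.7°) ≈ 0.666, again giving ≈ 48.3°.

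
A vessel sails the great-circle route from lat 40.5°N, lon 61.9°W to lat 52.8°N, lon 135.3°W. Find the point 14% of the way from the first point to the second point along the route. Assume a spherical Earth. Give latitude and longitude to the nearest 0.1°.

≈ lat 44.8°N, lon 69.3°W

Write both endpoints as unit vectors p₁, p₂ with components (cos φ cos λ, cos φ sin λ, sin φ).
The central angle between the endpoints is δ = arccos(p₁·p₂) ≈ 0.865 rad (49.6°).
Interpolate at f = 0.14 with slerp weights a = sin((1−f)δ)/sin δ ≈ 0.890, b = sin(fδ)/sin δ ≈ 0.159.
p = a·p₁ + b·p₂ ≈ (0.250, -0.664, 0.704); φ = arcsin(p_z) ≈ 44.77°, λ = atan2(p_y, p_x) ≈ -69.34°.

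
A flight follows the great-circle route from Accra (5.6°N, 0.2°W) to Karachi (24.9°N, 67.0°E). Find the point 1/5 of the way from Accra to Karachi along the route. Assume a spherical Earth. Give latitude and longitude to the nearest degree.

Convert each endpoint to a unit vector on the sphere (x = cos φ cos λ, y = cos φ sin λ, z = sin φ).
The central angle between the endpoints is δ = arccos(p₁·p₂) ≈ 1.169 rad (67.0°).
Interpolate at f = 1/5 with slerp weights a = sin((1−f)δ)/sin δ ≈ 0.874, b = sin(fδ)/sin δ ≈ 0.252.
p = a·p₁ + b·p₂ ≈ (0.959, 0.207, 0.191); φ = arcsin(p_z) ≈ 11.03°, λ = atan2(p_y, p_x) ≈ 12.18°.

≈ (11°N, 12°E)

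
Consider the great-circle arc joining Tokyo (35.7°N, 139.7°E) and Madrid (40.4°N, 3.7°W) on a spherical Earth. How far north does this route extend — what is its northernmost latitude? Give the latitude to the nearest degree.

≈ 68°N

The great circle lies in the plane with unit normal n̂ = (p₁ × p₂)/|p₁ × p₂|.
Here n̂_z ≈ -0.371; the vertex latitude is φ_max = arccos|n̂_z| ≈ 68.2°.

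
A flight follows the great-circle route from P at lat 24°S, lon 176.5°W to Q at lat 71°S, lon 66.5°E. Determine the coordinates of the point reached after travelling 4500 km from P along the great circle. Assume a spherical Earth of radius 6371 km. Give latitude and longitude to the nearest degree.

Convert each endpoint to a unit vector on the sphere (x = cos φ cos λ, y = cos φ sin λ, z = sin φ).
The central angle between the endpoints is δ = arccos(p₁·p₂) ≈ 1.319 rad (75.5°). The total great-circle distance is δ·R ≈ 1.319 × 6371 ≈ 8401 km, so the target fraction is f = 4500/8401 ≈ 0.536.
Interpolate at f ≈ 0.536 with slerp weights a = sin((1−f)δ)/sin δ ≈ 0.593, b = sin(fδ)/sin δ ≈ 0.670.
p = a·p₁ + b·p₂ ≈ (-0.454, 0.167, -0.875); φ = arcsin(p_z) ≈ -61.06°, λ = atan2(p_y, p_x) ≈ 159.81°.

≈ lat 61°S, lon 160°E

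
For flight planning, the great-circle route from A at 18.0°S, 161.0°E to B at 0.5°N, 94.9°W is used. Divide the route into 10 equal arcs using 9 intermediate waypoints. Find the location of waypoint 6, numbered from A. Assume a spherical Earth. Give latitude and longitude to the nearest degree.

≈ 12°S, 135°W

From cos δ = sin φ₁ sin φ₂ + cos φ₁ cos φ₂ cos Δλ, the central angle is δ ≈ 1.807 rad (103.6°).
Interpolate at f = 6/10 with slerp weights a = sin((1−f)δ)/sin δ ≈ 0.681, b = sin(fδ)/sin δ ≈ 0.909.
p = a·p₁ + b·p₂ ≈ (-0.690, -0.695, -0.202); φ = arcsin(p_z) ≈ -11.68°, λ = atan2(p_y, p_x) ≈ -134.77°.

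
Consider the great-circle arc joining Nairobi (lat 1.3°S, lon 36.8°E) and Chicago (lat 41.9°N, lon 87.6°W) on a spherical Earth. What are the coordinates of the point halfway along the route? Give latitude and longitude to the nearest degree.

≈ lat 37°N, lon 10°W

The haversine formula gives a central angle δ ≈ 2.021 rad (115.8°) between the endpoints.
Interpolate at f = 1/2 with slerp weights a = sin((1−f)δ)/sin δ ≈ 0.941, b = sin(fδ)/sin δ ≈ 0.941.
p = a·p₁ + b·p₂ ≈ (0.783, -0.136, 0.607); φ = arcsin(p_z) ≈ 37.39°, λ = atan2(p_y, p_x) ≈ -9.88°.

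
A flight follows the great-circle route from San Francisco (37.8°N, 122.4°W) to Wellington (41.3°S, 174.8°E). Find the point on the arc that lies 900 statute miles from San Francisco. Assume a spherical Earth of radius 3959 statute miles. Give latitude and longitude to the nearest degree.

The haversine formula gives a central angle δ ≈ 1.704 rad (97.7°) between the endpoints. The total great-circle distance is δ·R ≈ 1.704 × 3959 ≈ 6748 mi, so the target fraction is f = 900/6748 ≈ 0.133.
Interpolate at f ≈ 0.133 with slerp weights a = sin((1−f)δ)/sin δ ≈ 1.005, b = sin(fδ)/sin δ ≈ 0.227.
p = a·p₁ + b·p₂ ≈ (-0.595, -0.655, 0.466); φ = arcsin(p_z) ≈ 27.75°, λ = atan2(p_y, p_x) ≈ -132.29°.

≈ (28°N, 132°W)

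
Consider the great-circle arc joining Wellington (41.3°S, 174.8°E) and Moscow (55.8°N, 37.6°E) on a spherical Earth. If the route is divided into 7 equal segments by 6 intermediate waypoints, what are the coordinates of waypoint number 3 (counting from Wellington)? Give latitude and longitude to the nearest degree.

The haversine formula gives a central angle δ ≈ 2.598 rad (148.8°) between the endpoints.
Interpolate at f = 3/7 with slerp weights a = sin((1−f)δ)/sin δ ≈ 1.925, b = sin(fδ)/sin δ ≈ 1.734.
p = a·p₁ + b·p₂ ≈ (-0.668, 0.726, 0.163); φ = arcsin(p_z) ≈ 9.40°, λ = atan2(p_y, p_x) ≈ 132.64°.

≈ 9°N, 133°E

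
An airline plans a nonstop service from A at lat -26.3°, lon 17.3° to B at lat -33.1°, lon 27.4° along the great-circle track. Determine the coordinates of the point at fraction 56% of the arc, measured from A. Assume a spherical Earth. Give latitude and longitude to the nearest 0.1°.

The haversine formula gives a central angle δ ≈ 0.194 rad (11.1°) between the endpoints.
Interpolate at f = 0.56 with slerp weights a = sin((1−f)δ)/sin δ ≈ 0.442, b = sin(fδ)/sin δ ≈ 0.562.
p = a·p₁ + b·p₂ ≈ (0.797, 0.335, -0.503); φ = arcsin(p_z) ≈ -30.20°, λ = atan2(p_y, p_x) ≈ 22.79°.

≈ lat -30.2°, lon 22.8°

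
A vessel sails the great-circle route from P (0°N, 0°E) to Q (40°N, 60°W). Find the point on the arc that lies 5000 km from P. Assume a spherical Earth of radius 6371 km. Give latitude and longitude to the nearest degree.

≈ (29°N, 36°W)

From cos δ = sin φ₁ sin φ₂ + cos φ₁ cos φ₂ cos Δλ, the central angle is δ ≈ 1.178 rad (67.5°). The total great-circle distance is δ·R ≈ 1.178 × 6371 ≈ 7503 km, so the target fraction is f = 5000/7503 ≈ 0.666.
Interpolate at f ≈ 0.666 with slerp weights a = sin((1−f)δ)/sin δ ≈ 0.415, b = sin(fδ)/sin δ ≈ 0.765.
p = a·p₁ + b·p₂ ≈ (0.708, -0.508, 0.492); φ = arcsin(p_z) ≈ 29.46°, λ = atan2(p_y, p_x) ≈ -35.65°.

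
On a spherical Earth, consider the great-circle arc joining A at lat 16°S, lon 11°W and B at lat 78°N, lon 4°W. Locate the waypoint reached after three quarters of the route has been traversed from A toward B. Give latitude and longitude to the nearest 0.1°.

From cos δ = sin φ₁ sin φ₂ + cos φ₁ cos φ₂ cos Δλ, the central angle is δ ≈ 1.642 rad (94.1°).
Interpolate at f = 3/4 with slerp weights a = sin((1−f)δ)/sin δ ≈ 0.400, b = sin(fδ)/sin δ ≈ 0.945.
p = a·p₁ + b·p₂ ≈ (0.574, -0.087, 0.814); φ = arcsin(p_z) ≈ 54.54°, λ = atan2(p_y, p_x) ≈ -8.63°.

≈ lat 54.5°N, lon 8.6°W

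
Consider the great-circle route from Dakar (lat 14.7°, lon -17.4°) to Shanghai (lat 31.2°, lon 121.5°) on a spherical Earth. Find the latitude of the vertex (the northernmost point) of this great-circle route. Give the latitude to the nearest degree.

≈ 51°

The great circle lies in the plane with unit normal n̂ = (p₁ × p₂)/|p₁ × p₂|.
Here n̂_z ≈ +0.625; the vertex latitude is φ_max = arccos|n̂_z| ≈ 51.3°.
Check via Clairaut: cos φ_max = |cos φ₁| · sin C = cos(14.7°)·sin(40.2°) ≈ 0.625, again giving ≈ 51.3°.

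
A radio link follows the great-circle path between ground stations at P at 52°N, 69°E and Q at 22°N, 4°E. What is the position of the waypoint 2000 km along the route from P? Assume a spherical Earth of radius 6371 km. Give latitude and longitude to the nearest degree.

≈ 47°N, 42°E

Write both endpoints as unit vectors p₁, p₂ with components (cos φ cos λ, cos φ sin λ, sin φ).
The central angle between the endpoints is δ = arccos(p₁·p₂) ≈ 1.005 rad (57.6°). The total great-circle distance is δ·R ≈ 1.005 × 6371 ≈ 6400 km, so the target fraction is f = 2000/6400 ≈ 0.312.
Interpolate at f ≈ 0.312 with slerp weights a = sin((1−f)δ)/sin δ ≈ 0.755, b = sin(fδ)/sin δ ≈ 0.366.
p = a·p₁ + b·p₂ ≈ (0.505, 0.458, 0.732); φ = arcsin(p_z) ≈ 47.05°, λ = atan2(p_y, p_x) ≈ 42.18°.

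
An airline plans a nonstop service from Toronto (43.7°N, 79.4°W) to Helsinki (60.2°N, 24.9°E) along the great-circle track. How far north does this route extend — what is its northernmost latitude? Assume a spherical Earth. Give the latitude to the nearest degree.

≈ 66°N

The great circle lies in the plane with unit normal n̂ = (p₁ × p₂)/|p₁ × p₂|.
Here n̂_z ≈ +0.405; the vertex latitude is φ_max = arccos|n̂_z| ≈ 66.1°.
Check via Clairaut: cos φ_max = |cos φ₁| · sin C = cos(43.7°)·sin(34.1°) ≈ 0.405, again giving ≈ 66.1°.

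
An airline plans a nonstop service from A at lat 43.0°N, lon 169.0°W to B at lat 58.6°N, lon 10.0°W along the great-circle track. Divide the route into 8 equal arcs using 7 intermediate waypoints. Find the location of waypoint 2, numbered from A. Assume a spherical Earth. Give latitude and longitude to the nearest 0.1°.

Convert each endpoint to a unit vector on the sphere (x = cos φ cos λ, y = cos φ sin λ, z = sin φ).
The central angle between the endpoints is δ = arccos(p₁·p₂) ≈ 1.342 rad (76.9°).
Interpolate at f = 2/8 with slerp weights a = sin((1−f)δ)/sin δ ≈ 0.868, b = sin(fδ)/sin δ ≈ 0.338.
p = a·p₁ + b·p₂ ≈ (-0.449, -0.152, 0.880); φ = arcsin(p_z) ≈ 61.68°, λ = atan2(p_y, p_x) ≈ -161.35°.

≈ lat 61.7°N, lon 161.4°W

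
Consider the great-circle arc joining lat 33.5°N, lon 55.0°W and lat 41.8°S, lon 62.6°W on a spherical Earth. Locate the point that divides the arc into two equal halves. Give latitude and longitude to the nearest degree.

Convert each endpoint to a unit vector on the sphere (x = cos φ cos λ, y = cos φ sin λ, z = sin φ).
The central angle between the endpoints is δ = arccos(p₁·p₂) ≈ 1.320 rad (75.6°).
Interpolate at f = 1/2 with slerp weights a = sin((1−f)δ)/sin δ ≈ 0.633, b = sin(fδ)/sin δ ≈ 0.633.
p = a·p₁ + b·p₂ ≈ (0.520, -0.851, -0.073); φ = arcsin(p_z) ≈ -4.16°, λ = atan2(p_y, p_x) ≈ -58.59°.

≈ lat 4°S, lon 59°W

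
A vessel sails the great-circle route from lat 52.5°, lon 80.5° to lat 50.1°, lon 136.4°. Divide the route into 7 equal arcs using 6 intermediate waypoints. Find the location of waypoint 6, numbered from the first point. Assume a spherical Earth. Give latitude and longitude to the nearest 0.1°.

≈ lat 52.0°, lon 129.3°

Convert each endpoint to a unit vector on the sphere (x = cos φ cos λ, y = cos φ sin λ, z = sin φ).
The central angle between the endpoints is δ = arccos(p₁·p₂) ≈ 0.596 rad (34.2°).
Interpolate at f = 6/7 with slerp weights a = sin((1−f)δ)/sin δ ≈ 0.151, b = sin(fδ)/sin δ ≈ 0.871.
p = a·p₁ + b·p₂ ≈ (-0.389, 0.476, 0.788); φ = arcsin(p_z) ≈ 52.04°, λ = atan2(p_y, p_x) ≈ 129.27°.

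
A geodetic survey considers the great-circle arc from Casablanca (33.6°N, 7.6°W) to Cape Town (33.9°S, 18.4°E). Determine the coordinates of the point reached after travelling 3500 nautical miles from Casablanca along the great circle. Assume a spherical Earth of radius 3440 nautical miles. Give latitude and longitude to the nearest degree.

The haversine formula gives a central angle δ ≈ 1.253 rad (71.8°) between the endpoints. The total great-circle distance is δ·R ≈ 1.253 × 3440 ≈ 4309 nmi, so the target fraction is f = 3500/4309 ≈ 0.812.
Interpolate at f ≈ 0.812 with slerp weights a = sin((1−f)δ)/sin δ ≈ 0.245, b = sin(fδ)/sin δ ≈ 0.896.
p = a·p₁ + b·p₂ ≈ (0.908, 0.208, -0.364); φ = arcsin(p_z) ≈ -21.33°, λ = atan2(p_y, p_x) ≈ 12.88°.

≈ 21°S, 13°E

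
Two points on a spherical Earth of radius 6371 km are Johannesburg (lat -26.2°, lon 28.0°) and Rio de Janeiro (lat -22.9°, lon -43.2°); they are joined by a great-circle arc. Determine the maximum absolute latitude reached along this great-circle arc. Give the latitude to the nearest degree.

≈ -29°

The great circle lies in the plane with unit normal n̂ = (p₁ × p₂)/|p₁ × p₂|.
Here n̂_z ≈ -0.870; the vertex latitude is φ_max = arccos|n̂_z| ≈ 29.5°.
Check via Clairaut: cos φ_max = |cos φ₁| · sin C = cos(26.2°)·sin(104.0°) ≈ 0.870, again giving ≈ 29.5°.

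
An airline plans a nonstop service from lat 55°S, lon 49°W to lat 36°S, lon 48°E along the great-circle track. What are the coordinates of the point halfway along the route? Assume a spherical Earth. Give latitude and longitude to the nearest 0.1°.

≈ lat 56.5°S, lon 10.4°E

Write both endpoints as unit vectors p₁, p₂ with components (cos φ cos λ, cos φ sin λ, sin φ).
The central angle between the endpoints is δ = arccos(p₁·p₂) ≈ 1.132 rad (64.9°).
Interpolate at f = 1/2 with slerp weights a = sin((1−f)δ)/sin δ ≈ 0.592, b = sin(fδ)/sin δ ≈ 0.592.
p = a·p₁ + b·p₂ ≈ (0.544, 0.100, -0.833); φ = arcsin(p_z) ≈ -56.45°, λ = atan2(p_y, p_x) ≈ 10.39°.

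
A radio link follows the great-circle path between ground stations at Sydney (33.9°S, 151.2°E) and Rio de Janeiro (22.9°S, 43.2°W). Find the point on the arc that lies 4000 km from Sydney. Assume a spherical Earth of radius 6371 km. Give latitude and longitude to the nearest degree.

≈ 67°S, 175°E

Convert each endpoint to a unit vector on the sphere (x = cos φ cos λ, y = cos φ sin λ, z = sin φ).
The central angle between the endpoints is δ = arccos(p₁·p₂) ≈ 2.122 rad (121.6°). The total great-circle distance is δ·R ≈ 2.122 × 6371 ≈ 13518 km, so the target fraction is f = 4000/13518 ≈ 0.296.
Interpolate at f ≈ 0.296 with slerp weights a = sin((1−f)δ)/sin δ ≈ 1.170, b = sin(fδ)/sin δ ≈ 0.689.
p = a·p₁ + b·p₂ ≈ (-0.388, 0.033, -0.921); φ = arcsin(p_z) ≈ -67.07°, λ = atan2(p_y, p_x) ≈ 175.11°.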